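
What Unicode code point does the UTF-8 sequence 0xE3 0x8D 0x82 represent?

U+3342

Leading byte 0xE3 = 11100011 matches 1110xxxx → 3-byte sequence.
Byte 1: 0xE3 = 11100011, payload 0011 (4 bits).
Byte 2: 0x8D = 10001101 (10xxxxxx ✓), payload 001101.
Byte 3: 0x82 = 10000010 (10xxxxxx ✓), payload 000010.
Concatenate: 0011001101000010 = 0x3342 (16 bits → U+3342).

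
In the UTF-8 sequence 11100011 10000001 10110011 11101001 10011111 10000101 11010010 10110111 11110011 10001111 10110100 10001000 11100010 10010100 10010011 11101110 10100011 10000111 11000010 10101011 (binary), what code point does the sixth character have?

Offset 0: leading byte 0xE3 = 11100011 → 3-byte char #1 = E3 81 B3.
Offset 3: leading byte 0xE9 = 11101001 → 3-byte char #2 = E9 9F 85.
Offset 6: leading byte 0xD2 = 11010010 → 2-byte char #3 = D2 B7.
Offset 8: leading byte 0xF3 = 11110011 → 4-byte char #4 = F3 8F B4 88.
Offset 12: leading byte 0xE2 = 11100010 → 3-byte char #5 = E2 94 93.
Offset 15: leading byte 0xEE = 11101110 → 3-byte char #6 = EE A3 87.
Leading byte 0xEE = 11101110 matches 1110xxxx → 3-byte sequence.
Byte 1: 0xEE = 11101110, payload 1110 (4 bits).
Byte 2: 0xA3 = 10100011 (10xxxxxx ✓), payload 100011.
Byte 3: 0x87 = 10000111 (10xxxxxx ✓), payload 000111.
Concatenate: 1110100011000111 = 0xE8C7 (16 bits → U+E8C7).

U+E8C7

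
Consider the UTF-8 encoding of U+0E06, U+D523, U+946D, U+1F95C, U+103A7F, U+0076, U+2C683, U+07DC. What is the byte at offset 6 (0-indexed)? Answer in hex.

0xE9

U+0E06 → 3-byte form E0 B8 86 at offsets 0–2.
U+D523 → 3-byte form ED 94 A3 at offsets 3–5.
U+946D → 3-byte form E9 91 AD at offsets 6–8.
Offset 6 falls in char 3's range; it's byte 1 of E9 91 AD = 0xE9.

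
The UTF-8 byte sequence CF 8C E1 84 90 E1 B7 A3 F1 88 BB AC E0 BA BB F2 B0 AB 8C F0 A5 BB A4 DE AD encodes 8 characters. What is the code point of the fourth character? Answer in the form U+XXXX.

Offset 0: leading byte 0xCF = 11001111 → 2-byte char #1 = CF 8C.
Offset 2: leading byte 0xE1 = 11100001 → 3-byte char #2 = E1 84 90.
Offset 5: leading byte 0xE1 = 11100001 → 3-byte char #3 = E1 B7 A3.
Offset 8: leading byte 0xF1 = 11110001 → 4-byte char #4 = F1 88 BB AC.
Leading byte 0xF1 = 11110001 matches 11110xxx → 4-byte sequence.
Byte 1: 0xF1 = 11110001, payload 001 (3 bits).
Byte 2: 0x88 = 10001000 (10xxxxxx ✓), payload 001000.
Byte 3: 0xBB = 10111011 (10xxxxxx ✓), payload 111011.
Byte 4: 0xAC = 10101100 (10xxxxxx ✓), payload 101100.
Concatenate: 001001000111011101100 = 0x48EEC (21 bits → U+48EEC).

U+48EEC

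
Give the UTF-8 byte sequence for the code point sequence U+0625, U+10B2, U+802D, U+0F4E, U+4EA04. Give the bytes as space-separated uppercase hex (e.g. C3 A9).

U+0625: 2-byte form → D8 A5.
U+10B2: 3-byte form → E1 82 B2.
U+802D: 3-byte form → E8 80 AD.
U+0F4E: 3-byte form → E0 BD 8E.
U+4EA04: 4-byte form → F1 8E A8 84.
Concatenated (15 bytes): D8 A5 E1 82 B2 E8 80 AD E0 BD 8E F1 8E A8 84.

D8 A5 E1 82 B2 E8 80 AD E0 BD 8E F1 8E A8 84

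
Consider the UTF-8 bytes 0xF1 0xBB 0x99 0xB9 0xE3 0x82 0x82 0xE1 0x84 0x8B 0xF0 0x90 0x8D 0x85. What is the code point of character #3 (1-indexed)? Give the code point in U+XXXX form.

Offset 0: leading byte 0xF1 = 11110001 → 4-byte char #1 = F1 BB 99 B9.
Offset 4: leading byte 0xE3 = 11100011 → 3-byte char #2 = E3 82 82.
Offset 7: leading byte 0xE1 = 11100001 → 3-byte char #3 = E1 84 8B.
Leading byte 0xE1 = 11100001 matches 1110xxxx → 3-byte sequence.
Byte 1: 0xE1 = 11100001, payload 0001 (4 bits).
Byte 2: 0x84 = 10000100 (10xxxxxx ✓), payload 000100.
Byte 3: 0x8B = 10001011 (10xxxxxx ✓), payload 001011.
Concatenate: 0001000100001011 = 0x110B (16 bits → U+110B).

U+110B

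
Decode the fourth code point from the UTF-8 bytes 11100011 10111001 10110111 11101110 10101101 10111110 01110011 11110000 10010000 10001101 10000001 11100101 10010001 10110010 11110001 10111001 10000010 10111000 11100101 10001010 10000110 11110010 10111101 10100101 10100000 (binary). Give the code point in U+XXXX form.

U+10341

Offset 0: leading byte 0xE3 = 11100011 → 3-byte char #1 = E3 B9 B7.
Offset 3: leading byte 0xEE = 11101110 → 3-byte char #2 = EE AD BE.
Offset 6: leading byte 0x73 = 01110011 → 1-byte char #3 = 73.
Offset 7: leading byte 0xF0 = 11110000 → 4-byte char #4 = F0 90 8D 81.
Leading byte 0xF0 = 11110000 matches 11110xxx → 4-byte sequence.
Byte 1: 0xF0 = 11110000, payload 000 (3 bits).
Byte 2: 0x90 = 10010000 (10xxxxxx ✓), payload 010000.
Byte 3: 0x8D = 10001101 (10xxxxxx ✓), payload 001101.
Byte 4: 0x81 = 10000001 (10xxxxxx ✓), payload 000001.
Concatenate: 000010000001101000001 = 0x10341 (21 bits → U+10341).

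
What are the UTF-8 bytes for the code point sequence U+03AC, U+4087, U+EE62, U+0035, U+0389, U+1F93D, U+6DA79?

CE AC E4 82 87 EE B9 A2 35 CE 89 F0 9F A4 BD F1 AD A9 B9

U+03AC: 2-byte form → CE AC.
U+4087: 3-byte form → E4 82 87.
U+EE62: 3-byte form → EE B9 A2.
U+0035: 1-byte form → 35.
U+0389: 2-byte form → CE 89.
U+1F93D: 4-byte form → F0 9F A4 BD.
U+6DA79: 4-byte form → F1 AD A9 B9.
Concatenated (19 bytes): CE AC E4 82 87 EE B9 A2 35 CE 89 F0 9F A4 BD F1 AD A9 B9.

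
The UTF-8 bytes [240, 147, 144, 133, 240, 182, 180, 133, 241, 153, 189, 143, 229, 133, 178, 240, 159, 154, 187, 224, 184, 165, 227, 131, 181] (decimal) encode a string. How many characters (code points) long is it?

7

Byte at offset 0: 0xF0 = 11110000 → 4-byte char (#1). Advance 4.
Byte at offset 4: 0xF0 = 11110000 → 4-byte char (#2). Advance 4.
Byte at offset 8: 0xF1 = 11110001 → 4-byte char (#3). Advance 4.
Byte at offset 12: 0xE5 = 11100101 → 3-byte char (#4). Advance 3.
Byte at offset 15: 0xF0 = 11110000 → 4-byte char (#5). Advance 4.
Byte at offset 19: 0xE0 = 11100000 → 3-byte char (#6). Advance 3.
Byte at offset 22: 0xE3 = 11100011 → 3-byte char (#7). Advance 3.
Reached end at offset 25 after 7 code points.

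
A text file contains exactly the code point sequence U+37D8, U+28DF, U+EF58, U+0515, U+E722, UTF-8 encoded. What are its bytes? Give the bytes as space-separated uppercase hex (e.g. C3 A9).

U+37D8: 3-byte form → E3 9F 98.
U+28DF: 3-byte form → E2 A3 9F.
U+EF58: 3-byte form → EE BD 98.
U+0515: 2-byte form → D4 95.
U+E722: 3-byte form → EE 9C A2.
Concatenated (14 bytes): E3 9F 98 E2 A3 9F EE BD 98 D4 95 EE 9C A2.

E3 9F 98 E2 A3 9F EE BD 98 D4 95 EE 9C A2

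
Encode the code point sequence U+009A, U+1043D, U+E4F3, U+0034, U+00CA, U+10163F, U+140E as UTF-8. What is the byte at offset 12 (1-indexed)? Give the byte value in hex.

1-indexed offset 12 is 0-indexed offset 11.
U+009A → 2-byte form C2 9A at offsets 0–1.
U+1043D → 4-byte form F0 90 90 BD at offsets 2–5.
U+E4F3 → 3-byte form EE 93 B3 at offsets 6–8.
U+0034 → 1-byte form 34 at offsets 9–9.
U+00CA → 2-byte form C3 8A at offsets 10–11.
Offset 11 falls in char 5's range; it's byte 2 of C3 8A = 0x8A.

0x8A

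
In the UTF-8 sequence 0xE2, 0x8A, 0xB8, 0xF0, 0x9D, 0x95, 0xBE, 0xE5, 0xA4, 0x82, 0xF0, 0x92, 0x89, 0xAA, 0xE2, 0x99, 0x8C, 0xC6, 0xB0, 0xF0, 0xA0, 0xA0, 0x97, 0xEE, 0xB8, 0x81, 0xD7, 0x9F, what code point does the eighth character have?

U+EE01

Offset 0: leading byte 0xE2 = 11100010 → 3-byte char #1 = E2 8A B8.
Offset 3: leading byte 0xF0 = 11110000 → 4-byte char #2 = F0 9D 95 BE.
Offset 7: leading byte 0xE5 = 11100101 → 3-byte char #3 = E5 A4 82.
Offset 10: leading byte 0xF0 = 11110000 → 4-byte char #4 = F0 92 89 AA.
Offset 14: leading byte 0xE2 = 11100010 → 3-byte char #5 = E2 99 8C.
Offset 17: leading byte 0xC6 = 11000110 → 2-byte char #6 = C6 B0.
Offset 19: leading byte 0xF0 = 11110000 → 4-byte char #7 = F0 A0 A0 97.
Offset 23: leading byte 0xEE = 11101110 → 3-byte char #8 = EE B8 81.
Leading byte 0xEE = 11101110 matches 1110xxxx → 3-byte sequence.
Byte 1: 0xEE = 11101110, payload 1110 (4 bits).
Byte 2: 0xB8 = 10111000 (10xxxxxx ✓), payload 111000.
Byte 3: 0x81 = 10000001 (10xxxxxx ✓), payload 000001.
Concatenate: 1110111000000001 = 0xEE01 (16 bits → U+EE01).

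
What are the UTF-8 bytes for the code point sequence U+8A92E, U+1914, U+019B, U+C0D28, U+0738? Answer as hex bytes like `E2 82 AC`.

U+8A92E: 4-byte form → F2 8A A4 AE.
U+1914: 3-byte form → E1 A4 94.
U+019B: 2-byte form → C6 9B.
U+C0D28: 4-byte form → F3 80 B4 A8.
U+0738: 2-byte form → DC B8.
Concatenated (15 bytes): F2 8A A4 AE E1 A4 94 C6 9B F3 80 B4 A8 DC B8.

F2 8A A4 AE E1 A4 94 C6 9B F3 80 B4 A8 DC B8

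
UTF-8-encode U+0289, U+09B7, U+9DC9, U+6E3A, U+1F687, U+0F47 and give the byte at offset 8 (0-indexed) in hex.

U+0289 → 2-byte form CA 89 at offsets 0–1.
U+09B7 → 3-byte form E0 A6 B7 at offsets 2–4.
U+9DC9 → 3-byte form E9 B7 89 at offsets 5–7.
U+6E3A → 3-byte form E6 B8 BA at offsets 8–10.
Offset 8 falls in char 4's range; it's byte 1 of E6 B8 BA = 0xE6.

0xE6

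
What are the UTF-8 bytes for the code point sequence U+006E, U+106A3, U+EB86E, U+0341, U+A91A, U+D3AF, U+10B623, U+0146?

U+006E: 1-byte form → 6E.
U+106A3: 4-byte form → F0 90 9A A3.
U+EB86E: 4-byte form → F3 AB A1 AE.
U+0341: 2-byte form → CD 81.
U+A91A: 3-byte form → EA A4 9A.
U+D3AF: 3-byte form → ED 8E AF.
U+10B623: 4-byte form → F4 8B 98 A3.
U+0146: 2-byte form → C5 86.
Concatenated (23 bytes): 6E F0 90 9A A3 F3 AB A1 AE CD 81 EA A4 9A ED 8E AF F4 8B 98 A3 C5 86.

6E F0 90 9A A3 F3 AB A1 AE CD 81 EA A4 9A ED 8E AF F4 8B 98 A3 C5 86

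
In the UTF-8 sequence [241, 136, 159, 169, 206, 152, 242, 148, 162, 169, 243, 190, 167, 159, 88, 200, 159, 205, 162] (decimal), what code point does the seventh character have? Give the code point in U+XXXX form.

Offset 0: leading byte 0xF1 = 11110001 → 4-byte char #1 = F1 88 9F A9.
Offset 4: leading byte 0xCE = 11001110 → 2-byte char #2 = CE 98.
Offset 6: leading byte 0xF2 = 11110010 → 4-byte char #3 = F2 94 A2 A9.
Offset 10: leading byte 0xF3 = 11110011 → 4-byte char #4 = F3 BE A7 9F.
Offset 14: leading byte 0x58 = 01011000 → 1-byte char #5 = 58.
Offset 15: leading byte 0xC8 = 11001000 → 2-byte char #6 = C8 9F.
Offset 17: leading byte 0xCD = 11001101 → 2-byte char #7 = CD A2.
Leading byte 0xCD = 11001101 matches 110xxxxx → 2-byte sequence.
Byte 1: 0xCD = 11001101, payload 01101 (5 bits).
Byte 2: 0xA2 = 10100010 (10xxxxxx ✓), payload 100010.
Concatenate: 01101100010 = 0x362 (11 bits → U+0362).

U+0362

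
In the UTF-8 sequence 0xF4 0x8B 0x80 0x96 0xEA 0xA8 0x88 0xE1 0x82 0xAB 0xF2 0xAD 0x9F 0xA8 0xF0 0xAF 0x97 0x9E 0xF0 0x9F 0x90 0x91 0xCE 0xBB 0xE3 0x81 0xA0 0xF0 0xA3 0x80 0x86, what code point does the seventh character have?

Offset 0: leading byte 0xF4 = 11110100 → 4-byte char #1 = F4 8B 80 96.
Offset 4: leading byte 0xEA = 11101010 → 3-byte char #2 = EA A8 88.
Offset 7: leading byte 0xE1 = 11100001 → 3-byte char #3 = E1 82 AB.
Offset 10: leading byte 0xF2 = 11110010 → 4-byte char #4 = F2 AD 9F A8.
Offset 14: leading byte 0xF0 = 11110000 → 4-byte char #5 = F0 AF 97 9E.
Offset 18: leading byte 0xF0 = 11110000 → 4-byte char #6 = F0 9F 90 91.
Offset 22: leading byte 0xCE = 11001110 → 2-byte char #7 = CE BB.
Leading byte 0xCE = 11001110 matches 110xxxxx → 2-byte sequence.
Byte 1: 0xCE = 11001110, payload 01110 (5 bits).
Byte 2: 0xBB = 10111011 (10xxxxxx ✓), payload 111011.
Concatenate: 01110111011 = 0x3BB (11 bits → U+03BB).

U+03BB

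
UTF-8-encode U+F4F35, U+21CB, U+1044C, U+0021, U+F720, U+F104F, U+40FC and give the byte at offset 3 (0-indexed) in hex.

U+F4F35 → 4-byte form F3 B4 BC B5 at offsets 0–3.
Offset 3 falls in char 1's range; it's byte 4 of F3 B4 BC B5 = 0xB5.

0xB5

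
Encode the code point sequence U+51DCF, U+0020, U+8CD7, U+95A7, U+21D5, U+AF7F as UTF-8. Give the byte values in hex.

U+51DCF: 4-byte form → F1 91 B7 8F.
U+0020: 1-byte form → 20.
U+8CD7: 3-byte form → E8 B3 97.
U+95A7: 3-byte form → E9 96 A7.
U+21D5: 3-byte form → E2 87 95.
U+AF7F: 3-byte form → EA BD BF.
Concatenated (17 bytes): F1 91 B7 8F 20 E8 B3 97 E9 96 A7 E2 87 95 EA BD BF.

F1 91 B7 8F 20 E8 B3 97 E9 96 A7 E2 87 95 EA BD BF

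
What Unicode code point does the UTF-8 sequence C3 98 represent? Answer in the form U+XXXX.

U+00D8

Leading byte 0xC3 = 11000011 matches 110xxxxx → 2-byte sequence.
Byte 1: 0xC3 = 11000011, payload 00011 (5 bits).
Byte 2: 0x98 = 10011000 (10xxxxxx ✓), payload 011000.
Concatenate: 00011011000 = 0xD8 (11 bits → U+00D8).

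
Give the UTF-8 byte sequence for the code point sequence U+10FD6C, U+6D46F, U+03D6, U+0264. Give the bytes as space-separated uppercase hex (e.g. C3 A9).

U+10FD6C: 4-byte form → F4 8F B5 AC.
U+6D46F: 4-byte form → F1 AD 91 AF.
U+03D6: 2-byte form → CF 96.
U+0264: 2-byte form → C9 A4.
Concatenated (12 bytes): F4 8F B5 AC F1 AD 91 AF CF 96 C9 A4.

F4 8F B5 AC F1 AD 91 AF CF 96 C9 A4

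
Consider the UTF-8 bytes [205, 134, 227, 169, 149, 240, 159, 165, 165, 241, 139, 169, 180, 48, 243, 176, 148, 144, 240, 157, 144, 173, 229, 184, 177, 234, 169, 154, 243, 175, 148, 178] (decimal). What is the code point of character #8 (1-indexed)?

Offset 0: leading byte 0xCD = 11001101 → 2-byte char #1 = CD 86.
Offset 2: leading byte 0xE3 = 11100011 → 3-byte char #2 = E3 A9 95.
Offset 5: leading byte 0xF0 = 11110000 → 4-byte char #3 = F0 9F A5 A5.
Offset 9: leading byte 0xF1 = 11110001 → 4-byte char #4 = F1 8B A9 B4.
Offset 13: leading byte 0x30 = 00110000 → 1-byte char #5 = 30.
Offset 14: leading byte 0xF3 = 11110011 → 4-byte char #6 = F3 B0 94 90.
Offset 18: leading byte 0xF0 = 11110000 → 4-byte char #7 = F0 9D 90 AD.
Offset 22: leading byte 0xE5 = 11100101 → 3-byte char #8 = E5 B8 B1.
Leading byte 0xE5 = 11100101 matches 1110xxxx → 3-byte sequence.
Byte 1: 0xE5 = 11100101, payload 0101 (4 bits).
Byte 2: 0xB8 = 10111000 (10xxxxxx ✓), payload 111000.
Byte 3: 0xB1 = 10110001 (10xxxxxx ✓), payload 110001.
Concatenate: 0101111000110001 = 0x5E31 (16 bits → U+5E31).

U+5E31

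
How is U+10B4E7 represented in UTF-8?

F4 8B 93 A7

U+10B4E7 = 0x10B4E7 = 1094887 decimal. In range U+10000–U+10FFFF → 4-byte form: 11110xxx 10xxxxxx 10xxxxxx 10xxxxxx.
Binary (21 bits): 100001011010011100111.
Split 3+6+6+6: 100 | 001011 | 010011 | 100111.
Byte 1: 11110100 = 0xF4.
Byte 2: 10001011 = 0x8B.
Byte 3: 10010011 = 0x93.
Byte 4: 10100111 = 0xA7.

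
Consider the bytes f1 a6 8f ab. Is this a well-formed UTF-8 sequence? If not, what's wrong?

valid

Leading byte 0xF1 = 11110001 → 4-byte form.
Continuation bytes 0xA6=10100110, 0x8F=10001111, 0xAB=10101011 all match 10xxxxxx.
Decoded value 0x663EB is ≥ 0x10000 (shortest form) and not a surrogate.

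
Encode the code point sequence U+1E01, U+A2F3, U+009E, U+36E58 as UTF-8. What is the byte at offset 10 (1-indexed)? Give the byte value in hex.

0xB6

1-indexed offset 10 is 0-indexed offset 9.
U+1E01 → 3-byte form E1 B8 81 at offsets 0–2.
U+A2F3 → 3-byte form EA 8B B3 at offsets 3–5.
U+009E → 2-byte form C2 9E at offsets 6–7.
U+36E58 → 4-byte form F0 B6 B9 98 at offsets 8–11.
Offset 9 falls in char 4's range; it's byte 2 of F0 B6 B9 98 = 0xB6.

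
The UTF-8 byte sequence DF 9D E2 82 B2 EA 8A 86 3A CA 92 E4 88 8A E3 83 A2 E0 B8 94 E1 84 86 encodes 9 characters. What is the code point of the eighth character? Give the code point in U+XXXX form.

Offset 0: leading byte 0xDF = 11011111 → 2-byte char #1 = DF 9D.
Offset 2: leading byte 0xE2 = 11100010 → 3-byte char #2 = E2 82 B2.
Offset 5: leading byte 0xEA = 11101010 → 3-byte char #3 = EA 8A 86.
Offset 8: leading byte 0x3A = 00111010 → 1-byte char #4 = 3A.
Offset 9: leading byte 0xCA = 11001010 → 2-byte char #5 = CA 92.
Offset 11: leading byte 0xE4 = 11100100 → 3-byte char #6 = E4 88 8A.
Offset 14: leading byte 0xE3 = 11100011 → 3-byte char #7 = E3 83 A2.
Offset 17: leading byte 0xE0 = 11100000 → 3-byte char #8 = E0 B8 94.
Leading byte 0xE0 = 11100000 matches 1110xxxx → 3-byte sequence.
Byte 1: 0xE0 = 11100000, payload 0000 (4 bits).
Byte 2: 0xB8 = 10111000 (10xxxxxx ✓), payload 111000.
Byte 3: 0x94 = 10010100 (10xxxxxx ✓), payload 010100.
Concatenate: 0000111000010100 = 0xE14 (16 bits → U+0E14).

U+0E14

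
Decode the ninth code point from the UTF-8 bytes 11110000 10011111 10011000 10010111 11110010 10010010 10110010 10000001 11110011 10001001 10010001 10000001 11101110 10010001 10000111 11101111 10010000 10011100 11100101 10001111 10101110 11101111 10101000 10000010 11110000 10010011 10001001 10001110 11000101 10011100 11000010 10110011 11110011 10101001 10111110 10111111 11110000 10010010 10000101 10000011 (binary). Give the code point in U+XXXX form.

U+015C

Offset 0: leading byte 0xF0 = 11110000 → 4-byte char #1 = F0 9F 98 97.
Offset 4: leading byte 0xF2 = 11110010 → 4-byte char #2 = F2 92 B2 81.
Offset 8: leading byte 0xF3 = 11110011 → 4-byte char #3 = F3 89 91 81.
Offset 12: leading byte 0xEE = 11101110 → 3-byte char #4 = EE 91 87.
Offset 15: leading byte 0xEF = 11101111 → 3-byte char #5 = EF 90 9C.
Offset 18: leading byte 0xE5 = 11100101 → 3-byte char #6 = E5 8F AE.
Offset 21: leading byte 0xEF = 11101111 → 3-byte char #7 = EF A8 82.
Offset 24: leading byte 0xF0 = 11110000 → 4-byte char #8 = F0 93 89 8E.
Offset 28: leading byte 0xC5 = 11000101 → 2-byte char #9 = C5 9C.
Leading byte 0xC5 = 11000101 matches 110xxxxx → 2-byte sequence.
Byte 1: 0xC5 = 11000101, payload 00101 (5 bits).
Byte 2: 0x9C = 10011100 (10xxxxxx ✓), payload 011100.
Concatenate: 00101011100 = 0x15C (11 bits → U+015C).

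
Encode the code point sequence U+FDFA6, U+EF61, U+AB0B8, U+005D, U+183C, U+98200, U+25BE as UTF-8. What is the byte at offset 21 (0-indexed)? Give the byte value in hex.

0xBE

U+FDFA6 → 4-byte form F3 BD BE A6 at offsets 0–3.
U+EF61 → 3-byte form EE BD A1 at offsets 4–6.
U+AB0B8 → 4-byte form F2 AB 82 B8 at offsets 7–10.
U+005D → 1-byte form 5D at offsets 11–11.
U+183C → 3-byte form E1 A0 BC at offsets 12–14.
U+98200 → 4-byte form F2 98 88 80 at offsets 15–18.
U+25BE → 3-byte form E2 96 BE at offsets 19–21.
Offset 21 falls in char 7's range; it's byte 3 of E2 96 BE = 0xBE.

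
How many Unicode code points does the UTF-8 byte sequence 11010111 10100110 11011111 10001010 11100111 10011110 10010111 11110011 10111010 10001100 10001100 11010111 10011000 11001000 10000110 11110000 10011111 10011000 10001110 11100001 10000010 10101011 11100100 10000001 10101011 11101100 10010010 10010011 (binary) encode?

Byte at offset 0: 0xD7 = 11010111 → 2-byte char (#1). Advance 2.
Byte at offset 2: 0xDF = 11011111 → 2-byte char (#2). Advance 2.
Byte at offset 4: 0xE7 = 11100111 → 3-byte char (#3). Advance 3.
Byte at offset 7: 0xF3 = 11110011 → 4-byte char (#4). Advance 4.
Byte at offset 11: 0xD7 = 11010111 → 2-byte char (#5). Advance 2.
Byte at offset 13: 0xC8 = 11001000 → 2-byte char (#6). Advance 2.
Byte at offset 15: 0xF0 = 11110000 → 4-byte char (#7). Advance 4.
Byte at offset 19: 0xE1 = 11100001 → 3-byte char (#8). Advance 3.
Byte at offset 22: 0xE4 = 11100100 → 3-byte char (#9). Advance 3.
Byte at offset 25: 0xEC = 11101100 → 3-byte char (#10). Advance 3.
Reached end at offset 28 after 10 code points.

10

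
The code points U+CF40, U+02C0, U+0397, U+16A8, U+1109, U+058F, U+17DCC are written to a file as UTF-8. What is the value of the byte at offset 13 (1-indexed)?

0x89

1-indexed offset 13 is 0-indexed offset 12.
U+CF40 → 3-byte form EC BD 80 at offsets 0–2.
U+02C0 → 2-byte form CB 80 at offsets 3–4.
U+0397 → 2-byte form CE 97 at offsets 5–6.
U+16A8 → 3-byte form E1 9A A8 at offsets 7–9.
U+1109 → 3-byte form E1 84 89 at offsets 10–12.
Offset 12 falls in char 5's range; it's byte 3 of E1 84 89 = 0x89.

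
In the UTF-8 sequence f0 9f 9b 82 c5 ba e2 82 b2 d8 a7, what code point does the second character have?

U+017A

Offset 0: leading byte 0xF0 = 11110000 → 4-byte char #1 = F0 9F 9B 82.
Offset 4: leading byte 0xC5 = 11000101 → 2-byte char #2 = C5 BA.
Leading byte 0xC5 = 11000101 matches 110xxxxx → 2-byte sequence.
Byte 1: 0xC5 = 11000101, payload 00101 (5 bits).
Byte 2: 0xBA = 10111010 (10xxxxxx ✓), payload 111010.
Concatenate: 00101111010 = 0x17A (11 bits → U+017A).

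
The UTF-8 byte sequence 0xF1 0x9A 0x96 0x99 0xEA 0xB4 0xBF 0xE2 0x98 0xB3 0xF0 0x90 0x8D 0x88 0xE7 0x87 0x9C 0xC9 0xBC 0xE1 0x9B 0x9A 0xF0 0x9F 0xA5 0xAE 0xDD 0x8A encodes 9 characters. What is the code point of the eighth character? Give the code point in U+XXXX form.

Offset 0: leading byte 0xF1 = 11110001 → 4-byte char #1 = F1 9A 96 99.
Offset 4: leading byte 0xEA = 11101010 → 3-byte char #2 = EA B4 BF.
Offset 7: leading byte 0xE2 = 11100010 → 3-byte char #3 = E2 98 B3.
Offset 10: leading byte 0xF0 = 11110000 → 4-byte char #4 = F0 90 8D 88.
Offset 14: leading byte 0xE7 = 11100111 → 3-byte char #5 = E7 87 9C.
Offset 17: leading byte 0xC9 = 11001001 → 2-byte char #6 = C9 BC.
Offset 19: leading byte 0xE1 = 11100001 → 3-byte char #7 = E1 9B 9A.
Offset 22: leading byte 0xF0 = 11110000 → 4-byte char #8 = F0 9F A5 AE.
Leading byte 0xF0 = 11110000 matches 11110xxx → 4-byte sequence.
Byte 1: 0xF0 = 11110000, payload 000 (3 bits).
Byte 2: 0x9F = 10011111 (10xxxxxx ✓), payload 011111.
Byte 3: 0xA5 = 10100101 (10xxxxxx ✓), payload 100101.
Byte 4: 0xAE = 10101110 (10xxxxxx ✓), payload 101110.
Concatenate: 000011111100101101110 = 0x1F96E (21 bits → U+1F96E).

U+1F96E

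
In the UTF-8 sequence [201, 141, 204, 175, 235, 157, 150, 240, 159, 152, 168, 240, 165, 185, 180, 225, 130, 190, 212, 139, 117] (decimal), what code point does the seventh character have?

U+050B

Offset 0: leading byte 0xC9 = 11001001 → 2-byte char #1 = C9 8D.
Offset 2: leading byte 0xCC = 11001100 → 2-byte char #2 = CC AF.
Offset 4: leading byte 0xEB = 11101011 → 3-byte char #3 = EB 9D 96.
Offset 7: leading byte 0xF0 = 11110000 → 4-byte char #4 = F0 9F 98 A8.
Offset 11: leading byte 0xF0 = 11110000 → 4-byte char #5 = F0 A5 B9 B4.
Offset 15: leading byte 0xE1 = 11100001 → 3-byte char #6 = E1 82 BE.
Offset 18: leading byte 0xD4 = 11010100 → 2-byte char #7 = D4 8B.
Leading byte 0xD4 = 11010100 matches 110xxxxx → 2-byte sequence.
Byte 1: 0xD4 = 11010100, payload 10100 (5 bits).
Byte 2: 0x8B = 10001011 (10xxxxxx ✓), payload 001011.
Concatenate: 10100001011 = 0x50B (11 bits → U+050B).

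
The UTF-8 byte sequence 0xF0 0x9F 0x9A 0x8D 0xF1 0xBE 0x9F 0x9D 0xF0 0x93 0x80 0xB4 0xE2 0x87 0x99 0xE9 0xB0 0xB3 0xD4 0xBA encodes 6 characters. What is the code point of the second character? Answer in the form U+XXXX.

Offset 0: leading byte 0xF0 = 11110000 → 4-byte char #1 = F0 9F 9A 8D.
Offset 4: leading byte 0xF1 = 11110001 → 4-byte char #2 = F1 BE 9F 9D.
Leading byte 0xF1 = 11110001 matches 11110xxx → 4-byte sequence.
Byte 1: 0xF1 = 11110001, payload 001 (3 bits).
Byte 2: 0xBE = 10111110 (10xxxxxx ✓), payload 111110.
Byte 3: 0x9F = 10011111 (10xxxxxx ✓), payload 011111.
Byte 4: 0x9D = 10011101 (10xxxxxx ✓), payload 011101.
Concatenate: 001111110011111011101 = 0x7E7DD (21 bits → U+7E7DD).

U+7E7DD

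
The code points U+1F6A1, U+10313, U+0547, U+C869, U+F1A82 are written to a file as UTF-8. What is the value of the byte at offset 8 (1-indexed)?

0x93

1-indexed offset 8 is 0-indexed offset 7.
U+1F6A1 → 4-byte form F0 9F 9A A1 at offsets 0–3.
U+10313 → 4-byte form F0 90 8C 93 at offsets 4–7.
Offset 7 falls in char 2's range; it's byte 4 of F0 90 8C 93 = 0x93.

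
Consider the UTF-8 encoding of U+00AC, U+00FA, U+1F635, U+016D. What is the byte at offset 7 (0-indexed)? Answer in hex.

U+00AC → 2-byte form C2 AC at offsets 0–1.
U+00FA → 2-byte form C3 BA at offsets 2–3.
U+1F635 → 4-byte form F0 9F 98 B5 at offsets 4–7.
Offset 7 falls in char 3's range; it's byte 4 of F0 9F 98 B5 = 0xB5.

0xB5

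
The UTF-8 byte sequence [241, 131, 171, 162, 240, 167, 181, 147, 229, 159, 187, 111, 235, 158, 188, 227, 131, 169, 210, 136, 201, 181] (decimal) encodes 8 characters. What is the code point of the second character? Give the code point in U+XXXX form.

Offset 0: leading byte 0xF1 = 11110001 → 4-byte char #1 = F1 83 AB A2.
Offset 4: leading byte 0xF0 = 11110000 → 4-byte char #2 = F0 A7 B5 93.
Leading byte 0xF0 = 11110000 matches 11110xxx → 4-byte sequence.
Byte 1: 0xF0 = 11110000, payload 000 (3 bits).
Byte 2: 0xA7 = 10100111 (10xxxxxx ✓), payload 100111.
Byte 3: 0xB5 = 10110101 (10xxxxxx ✓), payload 110101.
Byte 4: 0x93 = 10010011 (10xxxxxx ✓), payload 010011.
Concatenate: 000100111110101010011 = 0x27D53 (21 bits → U+27D53).

U+27D53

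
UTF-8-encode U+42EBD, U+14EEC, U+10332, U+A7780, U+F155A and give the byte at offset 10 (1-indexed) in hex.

1-indexed offset 10 is 0-indexed offset 9.
U+42EBD → 4-byte form F1 82 BA BD at offsets 0–3.
U+14EEC → 4-byte form F0 94 BB AC at offsets 4–7.
U+10332 → 4-byte form F0 90 8C B2 at offsets 8–11.
Offset 9 falls in char 3's range; it's byte 2 of F0 90 8C B2 = 0x90.

0x90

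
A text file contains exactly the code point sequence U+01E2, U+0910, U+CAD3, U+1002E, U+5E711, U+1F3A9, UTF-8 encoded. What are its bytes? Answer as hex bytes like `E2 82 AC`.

C7 A2 E0 A4 90 EC AB 93 F0 90 80 AE F1 9E 9C 91 F0 9F 8E A9

U+01E2: 2-byte form → C7 A2.
U+0910: 3-byte form → E0 A4 90.
U+CAD3: 3-byte form → EC AB 93.
U+1002E: 4-byte form → F0 90 80 AE.
U+5E711: 4-byte form → F1 9E 9C 91.
U+1F3A9: 4-byte form → F0 9F 8E A9.
Concatenated (20 bytes): C7 A2 E0 A4 90 EC AB 93 F0 90 80 AE F1 9E 9C 91 F0 9F 8E A9.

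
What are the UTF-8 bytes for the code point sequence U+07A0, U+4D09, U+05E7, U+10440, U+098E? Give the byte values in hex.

U+07A0: 2-byte form → DE A0.
U+4D09: 3-byte form → E4 B4 89.
U+05E7: 2-byte form → D7 A7.
U+10440: 4-byte form → F0 90 91 80.
U+098E: 3-byte form → E0 A6 8E.
Concatenated (14 bytes): DE A0 E4 B4 89 D7 A7 F0 90 91 80 E0 A6 8E.

DE A0 E4 B4 89 D7 A7 F0 90 91 80 E0 A6 8E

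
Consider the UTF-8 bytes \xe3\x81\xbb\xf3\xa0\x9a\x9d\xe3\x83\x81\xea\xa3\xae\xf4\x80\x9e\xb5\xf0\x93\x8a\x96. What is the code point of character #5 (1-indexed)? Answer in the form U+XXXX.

U+1007B5

Offset 0: leading byte 0xE3 = 11100011 → 3-byte char #1 = E3 81 BB.
Offset 3: leading byte 0xF3 = 11110011 → 4-byte char #2 = F3 A0 9A 9D.
Offset 7: leading byte 0xE3 = 11100011 → 3-byte char #3 = E3 83 81.
Offset 10: leading byte 0xEA = 11101010 → 3-byte char #4 = EA A3 AE.
Offset 13: leading byte 0xF4 = 11110100 → 4-byte char #5 = F4 80 9E B5.
Leading byte 0xF4 = 11110100 matches 11110xxx → 4-byte sequence.
Byte 1: 0xF4 = 11110100, payload 100 (3 bits).
Byte 2: 0x80 = 10000000 (10xxxxxx ✓), payload 000000.
Byte 3: 0x9E = 10011110 (10xxxxxx ✓), payload 011110.
Byte 4: 0xB5 = 10110101 (10xxxxxx ✓), payload 110101.
Concatenate: 100000000011110110101 = 0x1007B5 (21 bits → U+1007B5).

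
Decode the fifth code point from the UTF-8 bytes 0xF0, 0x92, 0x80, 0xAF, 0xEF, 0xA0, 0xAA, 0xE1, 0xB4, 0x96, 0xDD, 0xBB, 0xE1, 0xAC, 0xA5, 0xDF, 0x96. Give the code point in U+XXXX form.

Offset 0: leading byte 0xF0 = 11110000 → 4-byte char #1 = F0 92 80 AF.
Offset 4: leading byte 0xEF = 11101111 → 3-byte char #2 = EF A0 AA.
Offset 7: leading byte 0xE1 = 11100001 → 3-byte char #3 = E1 B4 96.
Offset 10: leading byte 0xDD = 11011101 → 2-byte char #4 = DD BB.
Offset 12: leading byte 0xE1 = 11100001 → 3-byte char #5 = E1 AC A5.
Leading byte 0xE1 = 11100001 matches 1110xxxx → 3-byte sequence.
Byte 1: 0xE1 = 11100001, payload 0001 (4 bits).
Byte 2: 0xAC = 10101100 (10xxxxxx ✓), payload 101100.
Byte 3: 0xA5 = 10100101 (10xxxxxx ✓), payload 100101.
Concatenate: 0001101100100101 = 0x1B25 (16 bits → U+1B25).

U+1B25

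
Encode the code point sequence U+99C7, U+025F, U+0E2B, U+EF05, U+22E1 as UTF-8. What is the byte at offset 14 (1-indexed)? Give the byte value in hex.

0xA1

1-indexed offset 14 is 0-indexed offset 13.
U+99C7 → 3-byte form E9 A7 87 at offsets 0–2.
U+025F → 2-byte form C9 9F at offsets 3–4.
U+0E2B → 3-byte form E0 B8 AB at offsets 5–7.
U+EF05 → 3-byte form EE BC 85 at offsets 8–10.
U+22E1 → 3-byte form E2 8B A1 at offsets 11–13.
Offset 13 falls in char 5's range; it's byte 3 of E2 8B A1 = 0xA1.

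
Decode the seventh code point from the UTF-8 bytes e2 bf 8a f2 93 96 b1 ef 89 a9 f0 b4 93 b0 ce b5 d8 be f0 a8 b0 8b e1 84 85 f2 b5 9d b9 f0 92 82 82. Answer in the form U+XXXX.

Offset 0: leading byte 0xE2 = 11100010 → 3-byte char #1 = E2 BF 8A.
Offset 3: leading byte 0xF2 = 11110010 → 4-byte char #2 = F2 93 96 B1.
Offset 7: leading byte 0xEF = 11101111 → 3-byte char #3 = EF 89 A9.
Offset 10: leading byte 0xF0 = 11110000 → 4-byte char #4 = F0 B4 93 B0.
Offset 14: leading byte 0xCE = 11001110 → 2-byte char #5 = CE B5.
Offset 16: leading byte 0xD8 = 11011000 → 2-byte char #6 = D8 BE.
Offset 18: leading byte 0xF0 = 11110000 → 4-byte char #7 = F0 A8 B0 8B.
Leading byte 0xF0 = 11110000 matches 11110xxx → 4-byte sequence.
Byte 1: 0xF0 = 11110000, payload 000 (3 bits).
Byte 2: 0xA8 = 10101000 (10xxxxxx ✓), payload 101000.
Byte 3: 0xB0 = 10110000 (10xxxxxx ✓), payload 110000.
Byte 4: 0x8B = 10001011 (10xxxxxx ✓), payload 001011.
Concatenate: 000101000110000001011 = 0x28C0B (21 bits → U+28C0B).

U+28C0B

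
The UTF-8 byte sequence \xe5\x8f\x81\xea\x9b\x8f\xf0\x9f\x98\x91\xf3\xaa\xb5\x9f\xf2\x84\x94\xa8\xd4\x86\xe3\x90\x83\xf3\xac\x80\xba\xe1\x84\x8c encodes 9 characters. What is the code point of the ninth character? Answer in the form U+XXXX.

Offset 0: leading byte 0xE5 = 11100101 → 3-byte char #1 = E5 8F 81.
Offset 3: leading byte 0xEA = 11101010 → 3-byte char #2 = EA 9B 8F.
Offset 6: leading byte 0xF0 = 11110000 → 4-byte char #3 = F0 9F 98 91.
Offset 10: leading byte 0xF3 = 11110011 → 4-byte char #4 = F3 AA B5 9F.
Offset 14: leading byte 0xF2 = 11110010 → 4-byte char #5 = F2 84 94 A8.
Offset 18: leading byte 0xD4 = 11010100 → 2-byte char #6 = D4 86.
Offset 20: leading byte 0xE3 = 11100011 → 3-byte char #7 = E3 90 83.
Offset 23: leading byte 0xF3 = 11110011 → 4-byte char #8 = F3 AC 80 BA.
Offset 27: leading byte 0xE1 = 11100001 → 3-byte char #9 = E1 84 8C.
Leading byte 0xE1 = 11100001 matches 1110xxxx → 3-byte sequence.
Byte 1: 0xE1 = 11100001, payload 0001 (4 bits).
Byte 2: 0x84 = 10000100 (10xxxxxx ✓), payload 000100.
Byte 3: 0x8C = 10001100 (10xxxxxx ✓), payload 001100.
Concatenate: 0001000100001100 = 0x110C (16 bits → U+110C).

U+110C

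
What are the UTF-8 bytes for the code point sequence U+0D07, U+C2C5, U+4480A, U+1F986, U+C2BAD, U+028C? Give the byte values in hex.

U+0D07: 3-byte form → E0 B4 87.
U+C2C5: 3-byte form → EC 8B 85.
U+4480A: 4-byte form → F1 84 A0 8A.
U+1F986: 4-byte form → F0 9F A6 86.
U+C2BAD: 4-byte form → F3 82 AE AD.
U+028C: 2-byte form → CA 8C.
Concatenated (20 bytes): E0 B4 87 EC 8B 85 F1 84 A0 8A F0 9F A6 86 F3 82 AE AD CA 8C.

E0 B4 87 EC 8B 85 F1 84 A0 8A F0 9F A6 86 F3 82 AE AD CA 8C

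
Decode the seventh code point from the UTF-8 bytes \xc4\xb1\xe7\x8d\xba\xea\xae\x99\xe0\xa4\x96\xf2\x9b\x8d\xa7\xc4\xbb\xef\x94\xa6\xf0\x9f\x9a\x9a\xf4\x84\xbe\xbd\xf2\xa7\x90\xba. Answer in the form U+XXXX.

Offset 0: leading byte 0xC4 = 11000100 → 2-byte char #1 = C4 B1.
Offset 2: leading byte 0xE7 = 11100111 → 3-byte char #2 = E7 8D BA.
Offset 5: leading byte 0xEA = 11101010 → 3-byte char #3 = EA AE 99.
Offset 8: leading byte 0xE0 = 11100000 → 3-byte char #4 = E0 A4 96.
Offset 11: leading byte 0xF2 = 11110010 → 4-byte char #5 = F2 9B 8D A7.
Offset 15: leading byte 0xC4 = 11000100 → 2-byte char #6 = C4 BB.
Offset 17: leading byte 0xEF = 11101111 → 3-byte char #7 = EF 94 A6.
Leading byte 0xEF = 11101111 matches 1110xxxx → 3-byte sequence.
Byte 1: 0xEF = 11101111, payload 1111 (4 bits).
Byte 2: 0x94 = 10010100 (10xxxxxx ✓), payload 010100.
Byte 3: 0xA6 = 10100110 (10xxxxxx ✓), payload 100110.
Concatenate: 1111010100100110 = 0xF526 (16 bits → U+F526).

U+F526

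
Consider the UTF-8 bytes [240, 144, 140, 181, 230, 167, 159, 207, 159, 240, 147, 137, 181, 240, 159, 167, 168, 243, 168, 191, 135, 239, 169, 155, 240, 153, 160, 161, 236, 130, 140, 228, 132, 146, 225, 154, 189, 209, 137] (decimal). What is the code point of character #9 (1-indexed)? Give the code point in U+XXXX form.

Offset 0: leading byte 0xF0 = 11110000 → 4-byte char #1 = F0 90 8C B5.
Offset 4: leading byte 0xE6 = 11100110 → 3-byte char #2 = E6 A7 9F.
Offset 7: leading byte 0xCF = 11001111 → 2-byte char #3 = CF 9F.
Offset 9: leading byte 0xF0 = 11110000 → 4-byte char #4 = F0 93 89 B5.
Offset 13: leading byte 0xF0 = 11110000 → 4-byte char #5 = F0 9F A7 A8.
Offset 17: leading byte 0xF3 = 11110011 → 4-byte char #6 = F3 A8 BF 87.
Offset 21: leading byte 0xEF = 11101111 → 3-byte char #7 = EF A9 9B.
Offset 24: leading byte 0xF0 = 11110000 → 4-byte char #8 = F0 99 A0 A1.
Offset 28: leading byte 0xEC = 11101100 → 3-byte char #9 = EC 82 8C.
Leading byte 0xEC = 11101100 matches 1110xxxx → 3-byte sequence.
Byte 1: 0xEC = 11101100, payload 1100 (4 bits).
Byte 2: 0x82 = 10000010 (10xxxxxx ✓), payload 000010.
Byte 3: 0x8C = 10001100 (10xxxxxx ✓), payload 001100.
Concatenate: 1100000010001100 = 0xC08C (16 bits → U+C08C).

U+C08C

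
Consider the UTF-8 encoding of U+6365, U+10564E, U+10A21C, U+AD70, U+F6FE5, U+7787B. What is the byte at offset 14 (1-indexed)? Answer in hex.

1-indexed offset 14 is 0-indexed offset 13.
U+6365 → 3-byte form E6 8D A5 at offsets 0–2.
U+10564E → 4-byte form F4 85 99 8E at offsets 3–6.
U+10A21C → 4-byte form F4 8A 88 9C at offsets 7–10.
U+AD70 → 3-byte form EA B5 B0 at offsets 11–13.
Offset 13 falls in char 4's range; it's byte 3 of EA B5 B0 = 0xB0.

0xB0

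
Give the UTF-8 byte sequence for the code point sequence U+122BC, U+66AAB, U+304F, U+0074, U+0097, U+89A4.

F0 92 8A BC F1 A6 AA AB E3 81 8F 74 C2 97 E8 A6 A4

U+122BC: 4-byte form → F0 92 8A BC.
U+66AAB: 4-byte form → F1 A6 AA AB.
U+304F: 3-byte form → E3 81 8F.
U+0074: 1-byte form → 74.
U+0097: 2-byte form → C2 97.
U+89A4: 3-byte form → E8 A6 A4.
Concatenated (17 bytes): F0 92 8A BC F1 A6 AA AB E3 81 8F 74 C2 97 E8 A6 A4.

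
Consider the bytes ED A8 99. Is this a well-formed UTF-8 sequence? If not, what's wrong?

invalid (encodes a surrogate (U+D800–U+DFFF))

Structurally a 3-byte sequence; payload = 0xDA19.
But 0xDA19 is in U+D800–U+DFFF, the surrogate range. Surrogates are not Unicode scalar values and are forbidden in UTF-8.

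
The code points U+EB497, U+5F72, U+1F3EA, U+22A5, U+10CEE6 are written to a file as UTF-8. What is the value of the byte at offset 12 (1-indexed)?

1-indexed offset 12 is 0-indexed offset 11.
U+EB497 → 4-byte form F3 AB 92 97 at offsets 0–3.
U+5F72 → 3-byte form E5 BD B2 at offsets 4–6.
U+1F3EA → 4-byte form F0 9F 8F AA at offsets 7–10.
U+22A5 → 3-byte form E2 8A A5 at offsets 11–13.
Offset 11 falls in char 4's range; it's byte 1 of E2 8A A5 = 0xE2.

0xE2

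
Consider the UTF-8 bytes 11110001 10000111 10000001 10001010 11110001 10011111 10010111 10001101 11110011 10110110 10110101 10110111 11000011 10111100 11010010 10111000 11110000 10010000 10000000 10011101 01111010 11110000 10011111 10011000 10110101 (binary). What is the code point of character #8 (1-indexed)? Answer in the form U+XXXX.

U+1F635

Offset 0: leading byte 0xF1 = 11110001 → 4-byte char #1 = F1 87 81 8A.
Offset 4: leading byte 0xF1 = 11110001 → 4-byte char #2 = F1 9F 97 8D.
Offset 8: leading byte 0xF3 = 11110011 → 4-byte char #3 = F3 B6 B5 B7.
Offset 12: leading byte 0xC3 = 11000011 → 2-byte char #4 = C3 BC.
Offset 14: leading byte 0xD2 = 11010010 → 2-byte char #5 = D2 B8.
Offset 16: leading byte 0xF0 = 11110000 → 4-byte char #6 = F0 90 80 9D.
Offset 20: leading byte 0x7A = 01111010 → 1-byte char #7 = 7A.
Offset 21: leading byte 0xF0 = 11110000 → 4-byte char #8 = F0 9F 98 B5.
Leading byte 0xF0 = 11110000 matches 11110xxx → 4-byte sequence.
Byte 1: 0xF0 = 11110000, payload 000 (3 bits).
Byte 2: 0x9F = 10011111 (10xxxxxx ✓), payload 011111.
Byte 3: 0x98 = 10011000 (10xxxxxx ✓), payload 011000.
Byte 4: 0xB5 = 10110101 (10xxxxxx ✓), payload 110101.
Concatenate: 000011111011000110101 = 0x1F635 (21 bits → U+1F635).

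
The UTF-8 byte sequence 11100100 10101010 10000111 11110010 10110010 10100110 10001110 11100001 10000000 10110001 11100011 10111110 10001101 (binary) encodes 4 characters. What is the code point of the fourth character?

Offset 0: leading byte 0xE4 = 11100100 → 3-byte char #1 = E4 AA 87.
Offset 3: leading byte 0xF2 = 11110010 → 4-byte char #2 = F2 B2 A6 8E.
Offset 7: leading byte 0xE1 = 11100001 → 3-byte char #3 = E1 80 B1.
Offset 10: leading byte 0xE3 = 11100011 → 3-byte char #4 = E3 BE 8D.
Leading byte 0xE3 = 11100011 matches 1110xxxx → 3-byte sequence.
Byte 1: 0xE3 = 11100011, payload 0011 (4 bits).
Byte 2: 0xBE = 10111110 (10xxxxxx ✓), payload 111110.
Byte 3: 0x8D = 10001101 (10xxxxxx ✓), payload 001101.
Concatenate: 0011111110001101 = 0x3F8D (16 bits → U+3F8D).

U+3F8D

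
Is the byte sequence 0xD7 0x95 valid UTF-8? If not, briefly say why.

Leading byte 0xD7 = 11010111 → 2-byte form.
Continuation bytes 0x95=10010101 all match 10xxxxxx.
Decoded value 0x5D5 is ≥ 0x80 (shortest form) and not a surrogate.

valid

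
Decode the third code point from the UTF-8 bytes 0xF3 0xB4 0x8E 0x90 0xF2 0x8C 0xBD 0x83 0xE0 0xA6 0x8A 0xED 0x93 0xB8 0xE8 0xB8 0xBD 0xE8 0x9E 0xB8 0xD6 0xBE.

U+098A

Offset 0: leading byte 0xF3 = 11110011 → 4-byte char #1 = F3 B4 8E 90.
Offset 4: leading byte 0xF2 = 11110010 → 4-byte char #2 = F2 8C BD 83.
Offset 8: leading byte 0xE0 = 11100000 → 3-byte char #3 = E0 A6 8A.
Leading byte 0xE0 = 11100000 matches 1110xxxx → 3-byte sequence.
Byte 1: 0xE0 = 11100000, payload 0000 (4 bits).
Byte 2: 0xA6 = 10100110 (10xxxxxx ✓), payload 100110.
Byte 3: 0x8A = 10001010 (10xxxxxx ✓), payload 001010.
Concatenate: 0000100110001010 = 0x98A (16 bits → U+098A).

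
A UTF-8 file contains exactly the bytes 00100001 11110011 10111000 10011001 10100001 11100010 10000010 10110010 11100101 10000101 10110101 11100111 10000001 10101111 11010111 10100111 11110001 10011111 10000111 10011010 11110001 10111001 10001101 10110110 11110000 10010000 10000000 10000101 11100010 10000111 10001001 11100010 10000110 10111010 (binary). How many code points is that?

Byte at offset 0: 0x21 = 00100001 → 1-byte char (#1). Advance 1.
Byte at offset 1: 0xF3 = 11110011 → 4-byte char (#2). Advance 4.
Byte at offset 5: 0xE2 = 11100010 → 3-byte char (#3). Advance 3.
Byte at offset 8: 0xE5 = 11100101 → 3-byte char (#4). Advance 3.
Byte at offset 11: 0xE7 = 11100111 → 3-byte char (#5). Advance 3.
Byte at offset 14: 0xD7 = 11010111 → 2-byte char (#6). Advance 2.
Byte at offset 16: 0xF1 = 11110001 → 4-byte char (#7). Advance 4.
Byte at offset 20: 0xF1 = 11110001 → 4-byte char (#8). Advance 4.
Byte at offset 24: 0xF0 = 11110000 → 4-byte char (#9). Advance 4.
Byte at offset 28: 0xE2 = 11100010 → 3-byte char (#10). Advance 3.
Byte at offset 31: 0xE2 = 11100010 → 3-byte char (#11). Advance 3.
Reached end at offset 34 after 11 code points.

11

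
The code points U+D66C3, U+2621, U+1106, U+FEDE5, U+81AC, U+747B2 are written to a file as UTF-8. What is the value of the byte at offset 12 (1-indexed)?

1-indexed offset 12 is 0-indexed offset 11.
U+D66C3 → 4-byte form F3 96 9B 83 at offsets 0–3.
U+2621 → 3-byte form E2 98 A1 at offsets 4–6.
U+1106 → 3-byte form E1 84 86 at offsets 7–9.
U+FEDE5 → 4-byte form F3 BE B7 A5 at offsets 10–13.
Offset 11 falls in char 4's range; it's byte 2 of F3 BE B7 A5 = 0xBE.

0xBE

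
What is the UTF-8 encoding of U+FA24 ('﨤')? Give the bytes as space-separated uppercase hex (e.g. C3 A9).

EF A8 A4

U+FA24 = 0xFA24 = 64036 decimal. In range U+0800–U+FFFF → 3-byte form: 1110xxxx 10xxxxxx 10xxxxxx.
Binary (16 bits): 1111101000100100.
Split 4+6+6: 1111 | 101000 | 100100.
Byte 1: 11101111 = 0xEF.
Byte 2: 10101000 = 0xA8.
Byte 3: 10100100 = 0xA4.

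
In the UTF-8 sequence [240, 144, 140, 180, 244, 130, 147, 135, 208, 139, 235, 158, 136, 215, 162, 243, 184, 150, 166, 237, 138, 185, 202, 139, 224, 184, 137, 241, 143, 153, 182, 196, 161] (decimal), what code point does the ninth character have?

Offset 0: leading byte 0xF0 = 11110000 → 4-byte char #1 = F0 90 8C B4.
Offset 4: leading byte 0xF4 = 11110100 → 4-byte char #2 = F4 82 93 87.
Offset 8: leading byte 0xD0 = 11010000 → 2-byte char #3 = D0 8B.
Offset 10: leading byte 0xEB = 11101011 → 3-byte char #4 = EB 9E 88.
Offset 13: leading byte 0xD7 = 11010111 → 2-byte char #5 = D7 A2.
Offset 15: leading byte 0xF3 = 11110011 → 4-byte char #6 = F3 B8 96 A6.
Offset 19: leading byte 0xED = 11101101 → 3-byte char #7 = ED 8A B9.
Offset 22: leading byte 0xCA = 11001010 → 2-byte char #8 = CA 8B.
Offset 24: leading byte 0xE0 = 11100000 → 3-byte char #9 = E0 B8 89.
Leading byte 0xE0 = 11100000 matches 1110xxxx → 3-byte sequence.
Byte 1: 0xE0 = 11100000, payload 0000 (4 bits).
Byte 2: 0xB8 = 10111000 (10xxxxxx ✓), payload 111000.
Byte 3: 0x89 = 10001001 (10xxxxxx ✓), payload 001001.
Concatenate: 0000111000001001 = 0xE09 (16 bits → U+0E09).

U+0E09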